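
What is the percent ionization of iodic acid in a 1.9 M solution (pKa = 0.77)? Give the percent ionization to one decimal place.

HIO3 ⇌ IO3- + H+; let x = [H+] at equilibrium.
Ka = 10^(−0.77) = 1.70 × 10^-1
Solve x² + 0.17x − 0.323 = 0 → x = 4.90 × 10^-1 M
% ionization = x/C₀ × 100% = 4.90 × 10^-1/1.9 × 100% = 25.8%

25.8%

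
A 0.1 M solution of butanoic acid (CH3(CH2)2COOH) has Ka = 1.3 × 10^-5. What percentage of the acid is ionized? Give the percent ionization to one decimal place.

1.1%

CH3(CH2)2COOH ⇌ CH3(CH2)2COO- + H+; let x = [H+] at equilibrium.
x ≈ √(Ka·C₀) = √(1.3 × 10^-5 × 0.1) = 1.14 × 10^-3 M
Fraction ionized = 1.14 × 10^-3 / 0.1 = 0.0114 → 1.1%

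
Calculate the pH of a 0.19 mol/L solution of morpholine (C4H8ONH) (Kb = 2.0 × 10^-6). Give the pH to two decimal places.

C4H8ONH + H2O ⇌ C4H8ONH2+ + OH-
Kb = [OH-]²/(0.19 − [OH-]) = 2.0 × 10^-6
Since Kb ≪ C₀, [OH-] ≈ √(Kb·C₀) = 6.16 × 10^-4 M.
([OH-]/C₀ = 0.32% < 5%, so the approximation holds.)
pOH = −log(6.16 × 10^-4) = 3.21; pH = 14.00 − 3.21 = 10.79

pH = 10.79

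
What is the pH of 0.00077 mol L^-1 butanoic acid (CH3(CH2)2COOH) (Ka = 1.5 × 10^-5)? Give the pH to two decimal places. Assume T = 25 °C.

pH = 4.00

CH3(CH2)2COOH ⇌ CH3(CH2)2COO- + H+
Ka = x²/(0.00077 − x) = 1.5 × 10^-5
x is not negligible relative to C₀; solve x² + 1.5e-05·x − 1.15e-08 = 0.
x = (−Ka + √(Ka² + 4·Ka·C₀))/2 = 1.00 × 10^-4 M
pH = −log(1.00 × 10^-4) = 4.00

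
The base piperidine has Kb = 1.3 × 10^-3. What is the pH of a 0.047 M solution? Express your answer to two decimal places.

C5H10NH + H2O ⇌ C5H10NH2+ + OH-
From the ICE table, Kb = [OH-]²/(0.047 − [OH-]) = 1.3 × 10^-3.
The 5% rule fails; solving [OH-]² + Kb·[OH-] − Kb·C₀ = 0 exactly:
[OH-] = (−Kb + √(Kb² + 4·Kb·C₀))/2 = 7.19 × 10^-3 M
pOH = 2.14, so pH = 14.00 − pOH = 11.86

pH = 11.86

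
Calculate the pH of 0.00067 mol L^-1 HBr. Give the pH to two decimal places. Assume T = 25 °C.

HBr is a strong acid and dissociates completely, so [H+] = 0.00067 M.
pH = -log(0.00067) = 3.17

pH = 3.17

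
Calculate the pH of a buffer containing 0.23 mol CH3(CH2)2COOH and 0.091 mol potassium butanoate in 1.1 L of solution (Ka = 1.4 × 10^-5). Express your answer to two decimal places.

pKa = −log(1.4 × 10^-5) = 4.854
pH = pKa + log([A⁻]/[HA]) = 4.854 + log(0.091/0.23)
pH = 4.854 + (-0.403) = 4.45

pH = 4.45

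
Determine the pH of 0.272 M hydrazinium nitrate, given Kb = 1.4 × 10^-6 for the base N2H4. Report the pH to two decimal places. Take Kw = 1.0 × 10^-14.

pH = 4.36

N2H5+ is the conjugate acid of the weak base N2H4.
Ka = Kw/Kb = 1.0×10^-14 / 1.4 × 10^-6 = 7.14 × 10^-9
From the ICE table, Ka = x²/(0.272 − x) = 7.14 × 10^-9.
Assume x ≪ 0.272: x ≈ √(7.14 × 10^-9 × 0.272) = 4.41 × 10^-5 M
pH = −log[H+] = −log(4.41 × 10^-5) = 4.36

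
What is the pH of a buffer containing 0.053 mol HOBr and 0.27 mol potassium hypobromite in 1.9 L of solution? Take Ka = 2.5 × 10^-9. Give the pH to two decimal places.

pKa = −log(2.5 × 10^-9) = 8.602
Henderson–Hasselbalch: pH = pKa + log([OBr-]/[HOBr]) = 8.602 + log(0.27/0.053)
pH = 8.602 + (+0.707) = 9.31

pH = 9.31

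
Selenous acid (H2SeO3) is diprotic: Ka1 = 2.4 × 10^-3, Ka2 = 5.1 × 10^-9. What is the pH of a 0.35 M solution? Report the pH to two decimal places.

Ka1 ≫ Ka2, so treat the first dissociation as the only significant source of H+.
Ka1 = x²/(0.35 − x) = 2.4 × 10^-3
Solving the quadratic: x = (−Ka1 + √(Ka1² + 4·Ka1·C₀))/2 = 2.78 × 10^-2 M
pH = −log(2.78 × 10^-2) = 1.56

pH = 1.56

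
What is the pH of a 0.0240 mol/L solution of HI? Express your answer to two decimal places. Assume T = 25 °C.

pH = 1.62

HI is a strong acid and dissociates completely, so [H+] = 0.0240 M.
pH = -log(0.024) = 1.62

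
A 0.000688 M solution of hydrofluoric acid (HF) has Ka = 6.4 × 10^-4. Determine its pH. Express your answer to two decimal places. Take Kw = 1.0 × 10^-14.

HF ⇌ F- + H+
From the ICE table, Ka = x²/(0.000688 − x) = 6.4 × 10^-4.
Here C₀/Ka ≈ 1.07, so the small-x approximation fails. Use the quadratic:
x = [−0.00064 + √(0.00064² + 1.76e-06)]/2 = 4.17 × 10^-4 M
pH = −log[H+] = −log(4.17 × 10^-4) = 3.38

pH = 3.38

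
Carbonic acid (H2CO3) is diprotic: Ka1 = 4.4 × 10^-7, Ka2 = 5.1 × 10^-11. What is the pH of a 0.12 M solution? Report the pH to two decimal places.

pH = 3.64

Ka1 ≫ Ka2, so treat the first dissociation as the only significant source of H+.
Ka1 = x²/(0.12 − x) = 4.4 × 10^-7
x ≈ √(4.4 × 10^-7 × 0.12) = 2.30 × 10^-4 M
pH = −log(2.30 × 10^-4) = 3.64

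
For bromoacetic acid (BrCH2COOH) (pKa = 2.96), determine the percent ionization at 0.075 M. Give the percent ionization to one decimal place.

BrCH2COOH ⇌ BrCH2COO- + H+; let x = [H+] at equilibrium.
Ka = 10^(−2.96) = 1.10 × 10^-3
Solve x² + 0.0011x − 8.25e-05 = 0 → x = 8.55 × 10^-3 M
% ionization = x/C₀ × 100% = 8.55 × 10^-3/0.075 × 100% = 11.4%

11.4%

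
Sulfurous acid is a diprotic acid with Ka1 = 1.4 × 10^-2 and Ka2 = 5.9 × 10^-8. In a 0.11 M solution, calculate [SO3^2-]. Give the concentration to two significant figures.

First ionization gives [H+] ≈ [HSO3-] = 3.29 × 10^-2 M.
Second step: Ka2 = [H+][SO3^2-]/[HSO3-] ≈ [SO3^2-] (since [H+] ≈ [HSO3-]).
So [SO3^2-] ≈ Ka2.

5.9 × 10^-8 M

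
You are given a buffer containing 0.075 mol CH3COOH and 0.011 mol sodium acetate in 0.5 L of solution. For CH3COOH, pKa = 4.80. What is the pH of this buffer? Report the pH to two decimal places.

Henderson–Hasselbalch: pH = pKa + log([CH3COO-]/[CH3COOH]) = 4.80 + log(0.011/0.075)
pH = 4.80 + (-0.834) = 3.97

pH = 3.97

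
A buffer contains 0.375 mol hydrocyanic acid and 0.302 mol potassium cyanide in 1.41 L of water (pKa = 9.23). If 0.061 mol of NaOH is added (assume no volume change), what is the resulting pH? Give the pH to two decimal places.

pH = 9.29

OH- converts HCN to CN-: HCN → 0.314 mol, CN- → 0.363 mol.
pH = pKa + log([A⁻]/[HA]) = 9.23 + log(0.363/0.314) = 9.23 +0.063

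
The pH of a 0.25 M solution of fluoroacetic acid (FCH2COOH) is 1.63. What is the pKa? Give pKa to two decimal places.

pKa = 2.62

[H+] = 10^(-1.63) = 2.34 × 10^-2 M
At equilibrium [HA] = 0.25 − 2.34 × 10^-2 = 2.27 × 10^-1 M
Ka = [H+][A-]/[HA] = (2.34 × 10^-2)² / 2.27 × 10^-1 = 2.41 × 10^-3
pKa = -log(2.41 × 10^-3) = 2.62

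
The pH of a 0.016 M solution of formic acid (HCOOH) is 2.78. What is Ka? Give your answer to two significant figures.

Ka = 1.9 × 10^-4

[H+] = 10^(-2.78) = 1.66 × 10^-3 M
At equilibrium [HA] = 0.016 − 1.66 × 10^-3 = 1.43 × 10^-2 M
Ka = [H+][A-]/[HA] = (1.66 × 10^-3)² / 1.43 × 10^-2 = 1.9 × 10^-4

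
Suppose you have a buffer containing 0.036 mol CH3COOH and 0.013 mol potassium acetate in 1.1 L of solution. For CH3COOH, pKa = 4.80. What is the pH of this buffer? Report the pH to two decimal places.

pH = 4.36

Henderson–Hasselbalch: pH = pKa + log([CH3COO-]/[CH3COOH]) = 4.80 + log(0.013/0.036)
pH = 4.80 + (-0.442) = 4.36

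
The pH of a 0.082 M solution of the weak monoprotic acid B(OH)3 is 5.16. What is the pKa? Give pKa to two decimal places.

[H+] = 10^(-5.16) = 6.92 × 10^-6 M
At equilibrium [HA] = 0.082 − 6.92 × 10^-6 = 8.20 × 10^-2 M
Ka = [H+][A-]/[HA] = (6.92 × 10^-6)² / 8.20 × 10^-2 = 5.84 × 10^-10
pKa = -log(5.84 × 10^-10) = 9.23

pKa = 9.23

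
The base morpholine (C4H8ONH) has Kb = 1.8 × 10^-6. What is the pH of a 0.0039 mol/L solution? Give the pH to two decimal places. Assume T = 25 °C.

pH = 9.92

C4H8ONH + H2O ⇌ C4H8ONH2+ + OH-
From the ICE table, Kb = x²/(0.0039 − x) = 1.8 × 10^-6.
Assume x ≪ 0.0039: x ≈ √(1.8 × 10^-6 × 0.0039) = 8.38 × 10^-5 M
pOH = 4.08, so pH = 14.00 − pOH = 9.92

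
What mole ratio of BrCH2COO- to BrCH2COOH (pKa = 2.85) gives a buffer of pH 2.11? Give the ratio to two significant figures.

ratio = 0.18

pH = pKa + log(r) ⇒ log(r) = 2.11 − 2.85 = -0.74
r = [BrCH2COO-]/[BrCH2COOH] = 10^(-0.74) = 0.182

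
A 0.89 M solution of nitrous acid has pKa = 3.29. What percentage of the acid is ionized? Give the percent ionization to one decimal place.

2.4%

HNO2 ⇌ NO2- + H+; let x = [H+] at equilibrium.
Ka = 10^(−3.29) = 5.13 × 10^-4
x ≈ √(Ka·C₀) = √(5.13 × 10^-4 × 0.89) = 2.14 × 10^-2 M
Fraction ionized = 2.14 × 10^-2 / 0.89 = 0.0240 → 2.4%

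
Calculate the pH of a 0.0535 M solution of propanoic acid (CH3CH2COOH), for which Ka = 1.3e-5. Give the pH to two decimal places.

CH3CH2COOH ⇌ CH3CH2COO- + H+
Ka = x²/(0.0535 − x) = 1.3 × 10^-5
Since Ka ≪ C₀, x ≈ √(Ka·C₀) = 8.34 × 10^-4 M.
Check: 1.6% ionized — well under 5%, approximation valid.
pH = −log[H+] = −log(8.34 × 10^-4) = 3.08

pH = 3.08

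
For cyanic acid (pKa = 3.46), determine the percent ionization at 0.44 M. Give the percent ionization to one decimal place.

2.8%

HOCN ⇌ OCN- + H+; let x = [H+] at equilibrium.
Ka = 10^(−3.46) = 3.47 × 10^-4
x ≈ √(Ka·C₀) = √(3.47 × 10^-4 × 0.44) = 1.24 × 10^-2 M
% ionization = x/C₀ × 100% = 1.24 × 10^-2/0.44 × 100% = 2.8%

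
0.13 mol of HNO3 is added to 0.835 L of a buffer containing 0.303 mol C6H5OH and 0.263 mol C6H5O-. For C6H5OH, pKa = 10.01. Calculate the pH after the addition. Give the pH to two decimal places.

Added H+ converts C6H5O- to C6H5OH: C6H5OH → 0.433 mol, C6H5O- → 0.133 mol.
Henderson–Hasselbalch with mole ratio 0.133/0.433: pH = 10.01 + (-0.513)

pH = 9.50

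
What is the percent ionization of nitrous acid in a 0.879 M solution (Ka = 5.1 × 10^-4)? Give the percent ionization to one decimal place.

2.4%

HNO2 ⇌ NO2- + H+; let x = [H+] at equilibrium.
x ≈ √(Ka·C₀) = √(5.1 × 10^-4 × 0.879) = 2.12 × 10^-2 M
Fraction ionized = 2.12 × 10^-2 / 0.879 = 0.0241 → 2.4%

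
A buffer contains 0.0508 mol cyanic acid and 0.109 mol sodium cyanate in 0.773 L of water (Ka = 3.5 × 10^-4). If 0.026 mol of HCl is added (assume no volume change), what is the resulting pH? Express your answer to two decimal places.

After neutralization: n(HOCN) = 0.0768 mol, n(OCN-) = 0.083 mol.
pKa = −log(3.5 × 10^-4) = 3.456
Henderson–Hasselbalch with mole ratio 0.083/0.0768: pH = 3.456 + (+0.034)

pH = 3.49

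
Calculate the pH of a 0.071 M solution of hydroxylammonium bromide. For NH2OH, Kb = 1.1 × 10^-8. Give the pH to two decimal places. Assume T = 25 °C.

pH = 3.60

NH3OH+ is the conjugate acid of the weak base NH2OH.
Ka = Kw/Kb = 1.0×10^-14 / 1.1 × 10^-8 = 9.09 × 10^-7
Ka = [H+]²/(0.071 − [H+]) = 9.09 × 10^-7
Neglecting [H+] in the denominator: [H+] = √(9.09 × 10^-7 × 0.071) = 2.54 × 10^-4 M
pH = −log(2.54 × 10^-4) = 3.60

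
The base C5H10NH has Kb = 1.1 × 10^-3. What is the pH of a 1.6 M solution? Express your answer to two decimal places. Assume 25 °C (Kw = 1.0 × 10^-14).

C5H10NH + H2O ⇌ C5H10NH2+ + OH-
Kb = [OH-]²/(1.6 − [OH-]) = 1.1 × 10^-3
Assume [OH-] ≪ 1.6: [OH-] ≈ √(1.1 × 10^-3 × 1.6) = 4.20 × 10^-2 M
pOH = 1.38, so pH = 14.00 − pOH = 12.62

pH = 12.62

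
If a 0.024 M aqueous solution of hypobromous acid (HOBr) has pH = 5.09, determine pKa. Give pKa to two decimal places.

pKa = 8.56

[H+] = 10^(-5.09) = 8.13 × 10^-6 M
At equilibrium [HA] = 0.024 − 8.13 × 10^-6 = 2.40 × 10^-2 M
Ka = [H+][A-]/[HA] = (8.13 × 10^-6)² / 2.40 × 10^-2 = 2.75 × 10^-9
pKa = -log(2.75 × 10^-9) = 8.56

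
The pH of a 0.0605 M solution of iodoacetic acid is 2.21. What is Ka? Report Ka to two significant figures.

[H+] = 10^(-2.21) = 6.17 × 10^-3 M
At equilibrium [HA] = 0.0605 − 6.17 × 10^-3 = 5.43 × 10^-2 M
Ka = [H+][A-]/[HA] = (6.17 × 10^-3)² / 5.43 × 10^-2 = 7.0 × 10^-4

Ka = 7.0 × 10^-4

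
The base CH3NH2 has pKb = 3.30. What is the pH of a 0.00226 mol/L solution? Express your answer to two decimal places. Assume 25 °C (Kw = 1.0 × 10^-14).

pH = 10.93

CH3NH2 + H2O ⇌ CH3NH3+ + OH-
Kb = 10^(−3.30) = 5.01 × 10^-4
From the ICE table, Kb = [OH-]²/(0.00226 − [OH-]) = 5.01 × 10^-4.
The 5% rule fails; solving [OH-]² + Kb·[OH-] − Kb·C₀ = 0 exactly:
[OH-] = [−0.000501 + √(0.000501² + 4.53e-06)]/2 = 8.43 × 10^-4 M
pOH = −log(8.43 × 10^-4) = 3.07; pH = 14.00 − 3.07 = 10.93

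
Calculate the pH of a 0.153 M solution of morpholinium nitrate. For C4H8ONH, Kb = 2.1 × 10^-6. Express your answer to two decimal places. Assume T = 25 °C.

C4H8ONH2+ is the conjugate acid of the weak base C4H8ONH.
Ka = Kw/Kb = 1.0×10^-14 / 2.1 × 10^-6 = 4.76 × 10^-9
Let x = [H+] at equilibrium. Ka = x²/(0.153 − x).
Assume x ≪ 0.153: x ≈ √(4.76 × 10^-9 × 0.153) = 2.70 × 10^-5 M
(x/C₀ = 0.018% < 5%, so the approximation holds.)
pH = −log[H+] = −log(2.70 × 10^-5) = 4.57

pH = 4.57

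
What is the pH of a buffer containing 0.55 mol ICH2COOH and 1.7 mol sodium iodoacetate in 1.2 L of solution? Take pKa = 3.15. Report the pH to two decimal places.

pH = 3.64

pH = pKa + log([A⁻]/[HA]) = 3.15 + log(1.7/0.55)
pH = 3.15 + (+0.490) = 3.64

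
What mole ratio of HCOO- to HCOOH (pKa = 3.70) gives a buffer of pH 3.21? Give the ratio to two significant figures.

ratio = 0.32

pH = pKa + log(r) ⇒ log(r) = 3.21 − 3.70 = -0.49
r = [HCOO-]/[HCOOH] = 10^(-0.49) = 0.324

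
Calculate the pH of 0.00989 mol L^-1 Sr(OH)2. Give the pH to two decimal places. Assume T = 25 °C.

pH = 12.30

Sr(OH)2 is a strong base (each formula unit releases 2 OH-); [OH-] = 0.0198 M.
pOH = -log(0.0198) = 1.70
pH = 14.00 - 1.70 = 12.30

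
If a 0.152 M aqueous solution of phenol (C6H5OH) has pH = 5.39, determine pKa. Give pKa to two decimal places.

pKa = 9.96

[H+] = 10^(-5.39) = 4.07 × 10^-6 M
At equilibrium [HA] = 0.152 − 4.07 × 10^-6 = 1.52 × 10^-1 M
Ka = [H+][A-]/[HA] = (4.07 × 10^-6)² / 1.52 × 10^-1 = 1.09 × 10^-10
pKa = -log(1.09 × 10^-10) = 9.96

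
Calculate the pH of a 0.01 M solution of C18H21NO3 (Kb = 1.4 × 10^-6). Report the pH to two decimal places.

C18H21NO3 + H2O ⇌ C18H22NO3+ + OH-
Kb = [OH-]²/(0.01 − [OH-]) = 1.4 × 10^-6
Assume [OH-] ≪ 0.01: [OH-] ≈ √(1.4 × 10^-6 × 0.01) = 1.18 × 10^-4 M
Check: 1.2% ionized — well under 5%, approximation valid.
pOH = −log(1.18 × 10^-4) = 3.93; pH = 14.00 − 3.93 = 10.07

pH = 10.07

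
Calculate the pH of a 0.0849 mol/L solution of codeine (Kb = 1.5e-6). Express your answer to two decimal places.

C18H21NO3 + H2O ⇌ C18H22NO3+ + OH-
From the ICE table, Kb = [OH-]²/(0.0849 − [OH-]) = 1.5 × 10^-6.
Since Kb ≪ C₀, [OH-] ≈ √(Kb·C₀) = 3.57 × 10^-4 M.
([OH-]/C₀ = 0.42% < 5%, so the approximation holds.)
pOH = −log(3.57 × 10^-4) = 3.45; pH = 14.00 − 3.45 = 10.55

pH = 10.55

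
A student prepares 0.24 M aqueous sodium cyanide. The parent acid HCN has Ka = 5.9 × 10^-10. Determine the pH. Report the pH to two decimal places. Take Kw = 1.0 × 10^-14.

pH = 11.30

CN- is the conjugate base of the weak acid HCN.
Kb = Kw/Ka = 1.0×10^-14 / 5.9 × 10^-10 = 1.69 × 10^-5
Kb = [OH-]²/(0.24 − [OH-]) = 1.69 × 10^-5
Since Kb ≪ C₀, [OH-] ≈ √(Kb·C₀) = 2.01 × 10^-3 M.
([OH-]/C₀ = 0.84% < 5%, so the approximation holds.)
pOH = −log(2.01 × 10^-3) = 2.70; pH = 14.00 − 2.70 = 11.30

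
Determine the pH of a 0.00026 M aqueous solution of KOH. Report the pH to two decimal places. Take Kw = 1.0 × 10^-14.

KOH is a strong base; [OH-] = 0.00026 M.
pOH = -log(0.00026) = 3.59
pH = 14.00 - 3.59 = 10.41

pH = 10.41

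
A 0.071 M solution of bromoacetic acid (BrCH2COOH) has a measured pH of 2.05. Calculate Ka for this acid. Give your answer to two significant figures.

Ka = 1.3 × 10^-3

[H+] = 10^(-2.05) = 8.91 × 10^-3 M
At equilibrium [HA] = 0.071 − 8.91 × 10^-3 = 6.21 × 10^-2 M
Ka = [H+][A-]/[HA] = (8.91 × 10^-3)² / 6.21 × 10^-2 = 1.3 × 10^-3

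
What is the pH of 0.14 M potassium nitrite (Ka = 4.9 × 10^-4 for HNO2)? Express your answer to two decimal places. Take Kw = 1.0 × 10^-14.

NO2- is the conjugate base of the weak acid HNO2.
Kb = Kw/Ka = 1.0×10^-14 / 4.9 × 10^-4 = 2.04 × 10^-11
From the ICE table, Kb = [OH-]²/(0.14 − [OH-]) = 2.04 × 10^-11.
Assume [OH-] ≪ 0.14: [OH-] ≈ √(2.04 × 10^-11 × 0.14) = 1.69 × 10^-6 M
pOH = 5.77, so pH = 14.00 − pOH = 8.23

pH = 8.23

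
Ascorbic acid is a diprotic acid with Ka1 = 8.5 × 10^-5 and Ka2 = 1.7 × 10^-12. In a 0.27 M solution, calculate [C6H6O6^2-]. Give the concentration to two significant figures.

First ionization gives [H+] ≈ [HC6H6O6-] = 4.79 × 10^-3 M.
Second step: Ka2 = [H+][C6H6O6^2-]/[HC6H6O6-] ≈ [C6H6O6^2-] (since [H+] ≈ [HC6H6O6-]).
So [C6H6O6^2-] ≈ Ka2.

1.7 × 10^-12 M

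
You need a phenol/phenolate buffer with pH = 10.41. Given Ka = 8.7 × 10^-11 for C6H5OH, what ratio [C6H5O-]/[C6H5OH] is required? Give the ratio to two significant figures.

ratio = 2.2

pKa = -log(8.7 × 10^-11) = 10.060
pH = pKa + log(r) ⇒ log(r) = 10.41 − 10.060 = +0.350
r = [C6H5O-]/[C6H5OH] = 10^(+0.350) = 2.24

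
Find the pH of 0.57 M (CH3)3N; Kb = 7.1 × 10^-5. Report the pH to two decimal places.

(CH3)3N + H2O ⇌ (CH3)3NH+ + OH-
Let x = [OH-] at equilibrium. Kb = x²/(0.57 − x).
Since Kb ≪ C₀, x ≈ √(Kb·C₀) = 6.36 × 10^-3 M.
(x/C₀ = 1.1% < 5%, so the approximation holds.)
pOH = 2.20, so pH = 14.00 − pOH = 11.80

pH = 11.80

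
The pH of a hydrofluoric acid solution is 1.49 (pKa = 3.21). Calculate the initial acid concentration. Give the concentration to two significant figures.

C₀ = 1.7 M

[H+] = 10^(-1.49) = 3.24 × 10^-2 M = x
Ka = 10^(−3.21) = 6.17 × 10^-4
Ka = x²/(C₀ − x) ⇒ C₀ = x + x²/Ka
C₀ = 3.24 × 10^-2 + (3.24 × 10^-2)²/(6.17 × 10^-4) = 1.73 M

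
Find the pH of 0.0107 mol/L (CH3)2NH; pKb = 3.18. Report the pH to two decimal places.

pH = 11.37

(CH3)2NH + H2O ⇌ (CH3)2NH2+ + OH-
Kb = 10^(−3.18) = 6.61 × 10^-4
From the ICE table, Kb = [OH-]²/(0.0107 − [OH-]) = 6.61 × 10^-4.
[OH-] is not negligible relative to C₀; solve [OH-]² + 0.000661·[OH-] − 7.07e-06 = 0.
[OH-] = [−0.000661 + √(0.000661² + 2.83e-05)]/2 = 2.35 × 10^-3 M
pOH = 2.63, so pH = 14.00 − pOH = 11.37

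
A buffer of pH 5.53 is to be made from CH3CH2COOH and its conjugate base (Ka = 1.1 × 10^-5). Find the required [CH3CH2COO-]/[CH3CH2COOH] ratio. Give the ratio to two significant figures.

ratio = 3.7

pKa = -log(1.1 × 10^-5) = 4.959
pH = pKa + log(r) ⇒ log(r) = 5.53 − 4.959 = +0.571
r = [CH3CH2COO-]/[CH3CH2COOH] = 10^(+0.571) = 3.72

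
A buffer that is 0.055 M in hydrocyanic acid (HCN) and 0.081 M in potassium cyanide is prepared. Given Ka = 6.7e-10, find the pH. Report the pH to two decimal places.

pKa = −log(6.7 × 10^-10) = 9.174
pH = pKa + log([A⁻]/[HA]) = 9.174 + log(0.081/0.055)
pH = 9.174 + (+0.168) = 9.34

pH = 9.34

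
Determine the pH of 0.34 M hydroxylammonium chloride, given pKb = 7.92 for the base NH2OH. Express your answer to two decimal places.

NH3OH+ is the conjugate acid of the weak base NH2OH.
Kb = 10^(−7.92) = 1.20 × 10^-8
Ka = Kw/Kb = 1.0×10^-14 / 1.20 × 10^-8 = 8.33 × 10^-7
From the ICE table, Ka = x²/(0.34 − x) = 8.33 × 10^-7.
Neglecting x in the denominator: x = √(8.33 × 10^-7 × 0.34) = 5.32 × 10^-4 M
pH = −log(5.32 × 10^-4) = 3.27

pH = 3.27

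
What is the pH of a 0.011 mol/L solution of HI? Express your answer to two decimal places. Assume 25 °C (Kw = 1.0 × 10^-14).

HI is a strong acid and dissociates completely, so [H+] = 0.011 M.
pH = -log(0.011) = 1.96

pH = 1.96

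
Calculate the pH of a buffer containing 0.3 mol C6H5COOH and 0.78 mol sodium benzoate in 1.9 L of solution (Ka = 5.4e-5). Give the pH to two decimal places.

pKa = −log(5.4 × 10^-5) = 4.268
pH = pKa + log([A⁻]/[HA]) = 4.268 + log(0.78/0.3)
pH = 4.268 + (+0.415) = 4.68

pH = 4.68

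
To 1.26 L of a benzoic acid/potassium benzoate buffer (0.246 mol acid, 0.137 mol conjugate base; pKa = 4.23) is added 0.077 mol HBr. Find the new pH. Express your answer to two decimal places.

After neutralization: n(C6H5COOH) = 0.323 mol, n(C6H5COO-) = 0.06 mol.
pH = pKa + log([A⁻]/[HA]) = 4.23 + log(0.06/0.323) = 4.23 -0.731

pH = 3.50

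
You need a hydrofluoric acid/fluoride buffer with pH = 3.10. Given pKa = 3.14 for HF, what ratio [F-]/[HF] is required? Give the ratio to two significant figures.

ratio = 0.91

pH = pKa + log(r) ⇒ log(r) = 3.10 − 3.14 = -0.04
r = [F-]/[HF] = 10^(-0.04) = 0.912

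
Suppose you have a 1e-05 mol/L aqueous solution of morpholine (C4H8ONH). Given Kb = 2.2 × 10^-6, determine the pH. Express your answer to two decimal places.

C4H8ONH + H2O ⇌ C4H8ONH2+ + OH-
From the ICE table, Kb = [OH-]²/(1e-05 − [OH-]) = 2.2 × 10^-6.
Here C₀/Kb ≈ 4.55, so the small-[OH-] approximation fails. Use the quadratic:
[OH-] = [−2.2e-06 + √(2.2e-06² + 8.8e-11)]/2 = 3.72 × 10^-6 M
pOH = −log(3.72 × 10^-6) = 5.43; pH = 14.00 − 5.43 = 8.57

pH = 8.57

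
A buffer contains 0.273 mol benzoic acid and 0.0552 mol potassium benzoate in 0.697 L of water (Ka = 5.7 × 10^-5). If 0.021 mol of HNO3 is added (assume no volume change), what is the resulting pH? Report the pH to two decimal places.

pH = 3.31

Added H+ converts C6H5COO- to C6H5COOH: C6H5COOH → 0.294 mol, C6H5COO- → 0.0342 mol.
pKa = −log(5.7 × 10^-5) = 4.244
pH = pKa + log(n_C6H5COO-/n_C6H5COOH) = 4.244 + log(0.0342/0.294) = 4.244 + (-0.934)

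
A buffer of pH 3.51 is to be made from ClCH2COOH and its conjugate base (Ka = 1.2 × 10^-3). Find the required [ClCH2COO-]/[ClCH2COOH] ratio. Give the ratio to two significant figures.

ratio = 3.9

pKa = -log(1.2 × 10^-3) = 2.921
pH = pKa + log(r) ⇒ log(r) = 3.51 − 2.921 = +0.589
r = [ClCH2COO-]/[ClCH2COOH] = 10^(+0.589) = 3.88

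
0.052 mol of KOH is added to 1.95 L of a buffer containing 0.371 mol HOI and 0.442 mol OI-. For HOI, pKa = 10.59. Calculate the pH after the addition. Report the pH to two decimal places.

After neutralization: n(HOI) = 0.319 mol, n(OI-) = 0.494 mol.
Henderson–Hasselbalch with mole ratio 0.494/0.319: pH = 10.59 + (+0.190)

pH = 10.78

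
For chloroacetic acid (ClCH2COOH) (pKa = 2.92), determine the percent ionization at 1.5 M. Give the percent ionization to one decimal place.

ClCH2COOH ⇌ ClCH2COO- + H+; let x = [H+] at equilibrium.
Ka = 10^(−2.92) = 1.20 × 10^-3
x ≈ √(Ka·C₀) = √(1.20 × 10^-3 × 1.5) = 4.24 × 10^-2 M
Fraction ionized = 4.24 × 10^-2 / 1.5 = 0.0283 → 2.8%

2.8%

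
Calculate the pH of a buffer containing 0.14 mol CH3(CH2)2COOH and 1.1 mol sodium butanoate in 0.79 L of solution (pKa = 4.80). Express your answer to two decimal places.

pH = 5.70

pH = pKa + log([A⁻]/[HA]) = 4.80 + log(1.1/0.14)
pH = 4.80 + (+0.895) = 5.70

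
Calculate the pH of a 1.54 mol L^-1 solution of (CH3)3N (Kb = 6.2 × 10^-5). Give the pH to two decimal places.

pH = 11.99

(CH3)3N + H2O ⇌ (CH3)3NH+ + OH-
Kb = [OH-]²/(1.54 − [OH-]) = 6.2 × 10^-5
Since Kb ≪ C₀, [OH-] ≈ √(Kb·C₀) = 9.77 × 10^-3 M.
Check: 0.63% ionized — well under 5%, approximation valid.
pOH = 2.01, so pH = 14.00 − pOH = 11.99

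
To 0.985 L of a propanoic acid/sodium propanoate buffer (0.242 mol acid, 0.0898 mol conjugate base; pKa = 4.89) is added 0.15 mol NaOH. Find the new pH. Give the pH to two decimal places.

OH- converts CH3CH2COOH to CH3CH2COO-: CH3CH2COOH → 0.092 mol, CH3CH2COO- → 0.24 mol.
pH = pKa + log([A⁻]/[HA]) = 4.89 + log(0.24/0.092) = 4.89 +0.416

pH = 5.31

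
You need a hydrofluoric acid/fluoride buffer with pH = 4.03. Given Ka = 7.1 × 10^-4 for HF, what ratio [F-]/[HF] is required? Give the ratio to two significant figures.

ratio = 7.6

pKa = -log(7.1 × 10^-4) = 3.149
pH = pKa + log(r) ⇒ log(r) = 4.03 − 3.149 = +0.881
r = [F-]/[HF] = 10^(+0.881) = 7.6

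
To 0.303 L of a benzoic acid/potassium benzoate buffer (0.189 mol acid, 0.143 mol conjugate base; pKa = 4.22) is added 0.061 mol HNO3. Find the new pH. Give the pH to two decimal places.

pH = 3.74

Added H+ converts C6H5COO- to C6H5COOH: C6H5COOH → 0.25 mol, C6H5COO- → 0.082 mol.
pH = pKa + log([A⁻]/[HA]) = 4.22 + log(0.082/0.25) = 4.22 -0.484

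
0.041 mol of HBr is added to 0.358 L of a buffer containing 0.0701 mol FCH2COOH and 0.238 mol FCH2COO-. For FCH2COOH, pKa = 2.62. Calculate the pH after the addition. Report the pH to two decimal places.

After neutralization: n(FCH2COOH) = 0.111 mol, n(FCH2COO-) = 0.197 mol.
Henderson–Hasselbalch with mole ratio 0.197/0.111: pH = 2.62 + (+0.249)

pH = 2.87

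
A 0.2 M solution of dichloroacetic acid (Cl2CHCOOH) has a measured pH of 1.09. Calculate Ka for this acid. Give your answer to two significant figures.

Ka = 5.6 × 10^-2

[H+] = 10^(-1.09) = 8.13 × 10^-2 M
At equilibrium [HA] = 0.2 − 8.13 × 10^-2 = 1.19 × 10^-1 M
Ka = [H+][A-]/[HA] = (8.13 × 10^-2)² / 1.19 × 10^-1 = 5.6 × 10^-2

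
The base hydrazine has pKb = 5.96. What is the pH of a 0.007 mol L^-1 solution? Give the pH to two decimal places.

N2H4 + H2O ⇌ N2H5+ + OH-
Kb = 10^(−5.96) = 1.10 × 10^-6
From the ICE table, Kb = [OH-]²/(0.007 − [OH-]) = 1.10 × 10^-6.
Since Kb ≪ C₀, [OH-] ≈ √(Kb·C₀) = 8.77 × 10^-5 M.
pOH = 4.06, so pH = 14.00 − pOH = 9.94

pH = 9.94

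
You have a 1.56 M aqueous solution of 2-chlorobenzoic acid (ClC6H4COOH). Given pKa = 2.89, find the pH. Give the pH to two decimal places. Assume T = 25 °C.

ClC6H4COOH ⇌ ClC6H4COO- + H+
Ka = 10^(−2.89) = 1.29 × 10^-3
From the ICE table, Ka = x²/(1.56 − x) = 1.29 × 10^-3.
Assume x ≪ 1.56: x ≈ √(1.29 × 10^-3 × 1.56) = 4.49 × 10^-2 M
(x/C₀ = 2.9% < 5%, so the approximation holds.)
pH = −log(4.49 × 10^-2) = 1.35

pH = 1.35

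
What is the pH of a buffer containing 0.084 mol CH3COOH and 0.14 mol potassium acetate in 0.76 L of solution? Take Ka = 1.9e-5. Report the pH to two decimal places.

pKa = −log(1.9 × 10^-5) = 4.721
Using pH = pKa + log([base]/[acid]) with [base]/[acid] = 0.14/0.084:
pH = 4.721 + (+0.222) = 4.94

pH = 4.94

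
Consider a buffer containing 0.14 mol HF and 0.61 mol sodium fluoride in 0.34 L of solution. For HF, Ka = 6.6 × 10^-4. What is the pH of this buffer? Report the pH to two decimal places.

pKa = −log(6.6 × 10^-4) = 3.180
Using pH = pKa + log([base]/[acid]) with [base]/[acid] = 0.61/0.14:
pH = 3.180 + (+0.639) = 3.82

pH = 3.82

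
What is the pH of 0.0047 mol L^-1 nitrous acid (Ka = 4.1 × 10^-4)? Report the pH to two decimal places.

HNO2 ⇌ NO2- + H+
Ka = x²/(0.0047 − x) = 4.1 × 10^-4
Here C₀/Ka ≈ 11.5, so the small-x approximation fails. Use the quadratic:
x = [−0.00041 + √(0.00041² + 7.71e-06)]/2 = 1.20 × 10^-3 M
pH = −log[H+] = −log(1.20 × 10^-3) = 2.92

pH = 2.92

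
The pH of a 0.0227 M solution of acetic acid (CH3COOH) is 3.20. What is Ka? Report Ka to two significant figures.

[H+] = 10^(-3.20) = 6.31 × 10^-4 M
At equilibrium [HA] = 0.0227 − 6.31 × 10^-4 = 2.21 × 10^-2 M
Ka = [H+][A-]/[HA] = (6.31 × 10^-4)² / 2.21 × 10^-2 = 1.8 × 10^-5

Ka = 1.8 × 10^-5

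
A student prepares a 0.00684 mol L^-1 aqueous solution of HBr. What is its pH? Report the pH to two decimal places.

HBr is a strong acid and dissociates completely, so [H+] = 0.00684 M.
pH = -log(0.00684) = 2.16

pH = 2.16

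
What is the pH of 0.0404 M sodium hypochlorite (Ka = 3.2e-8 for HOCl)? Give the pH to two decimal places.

OCl- is the conjugate base of the weak acid HOCl.
Kb = Kw/Ka = 1.0×10^-14 / 3.2 × 10^-8 = 3.12 × 10^-7
Kb = x²/(0.0404 − x) = 3.12 × 10^-7
Assume x ≪ 0.0404: x ≈ √(3.12 × 10^-7 × 0.0404) = 1.12 × 10^-4 M
Check: 0.28% ionized — well under 5%, approximation valid.
pOH = 3.95, so pH = 14.00 − pOH = 10.05

pH = 10.05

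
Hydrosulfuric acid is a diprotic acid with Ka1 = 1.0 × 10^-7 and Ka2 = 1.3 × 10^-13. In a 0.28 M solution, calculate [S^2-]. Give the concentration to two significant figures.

1.3 × 10^-13 M

First ionization gives [H+] ≈ [HS-] = 1.67 × 10^-4 M.
Second step: Ka2 = [H+][S^2-]/[HS-] ≈ [S^2-] (since [H+] ≈ [HS-]).
So [S^2-] ≈ Ka2.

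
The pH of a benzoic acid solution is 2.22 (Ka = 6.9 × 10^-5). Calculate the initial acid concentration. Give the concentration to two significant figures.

C₀ = 5.3 × 10^-1 M

[H+] = 10^(-2.22) = 6.03 × 10^-3 M = x
Ka = x²/(C₀ − x) ⇒ C₀ = x + x²/Ka
C₀ = 6.03 × 10^-3 + (6.03 × 10^-3)²/(6.9 × 10^-5) = 5.33 × 10^-1 M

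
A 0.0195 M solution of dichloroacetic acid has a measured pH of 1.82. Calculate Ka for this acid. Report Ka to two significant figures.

[H+] = 10^(-1.82) = 1.51 × 10^-2 M
At equilibrium [HA] = 0.0195 − 1.51 × 10^-2 = 4.40 × 10^-3 M
Ka = [H+][A-]/[HA] = (1.51 × 10^-2)² / 4.40 × 10^-3 = 5.2 × 10^-2

Ka = 5.2 × 10^-2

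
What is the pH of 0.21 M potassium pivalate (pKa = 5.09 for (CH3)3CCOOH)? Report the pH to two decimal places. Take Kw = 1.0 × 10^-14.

pH = 9.21

(CH3)3CCOO- is the conjugate base of the weak acid (CH3)3CCOOH.
Ka = 10^(−5.09) = 8.13 × 10^-6
Kb = Kw/Ka = 1.0×10^-14 / 8.13 × 10^-6 = 1.23 × 10^-9
From the ICE table, Kb = [OH-]²/(0.21 − [OH-]) = 1.23 × 10^-9.
Neglecting [OH-] in the denominator: [OH-] = √(1.23 × 10^-9 × 0.21) = 1.61 × 10^-5 M
pOH = −log(1.61 × 10^-5) = 4.79; pH = 14.00 − 4.79 = 9.21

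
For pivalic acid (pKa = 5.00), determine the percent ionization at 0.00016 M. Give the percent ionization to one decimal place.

(CH3)3CCOOH ⇌ (CH3)3CCOO- + H+; let x = [H+] at equilibrium.
Ka = 10^(−5.00) = 1.00 × 10^-5
Ka = x²/(C₀ − x); solving the quadratic gives x = 3.53 × 10^-5 M.
% ionization = x/C₀ × 100% = 3.53 × 10^-5/0.00016 × 100% = 22.1%

22.1%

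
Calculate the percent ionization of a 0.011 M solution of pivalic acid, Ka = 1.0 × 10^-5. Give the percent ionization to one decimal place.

3.0%

(CH3)3CCOOH ⇌ (CH3)3CCOO- + H+; let x = [H+] at equilibrium.
x ≈ √(Ka·C₀) = √(1.0 × 10^-5 × 0.011) = 3.32 × 10^-4 M
Fraction ionized = 3.32 × 10^-4 / 0.011 = 0.0302 → 3.0%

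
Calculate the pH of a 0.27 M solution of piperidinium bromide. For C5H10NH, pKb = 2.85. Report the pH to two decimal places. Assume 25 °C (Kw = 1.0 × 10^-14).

C5H10NH2+ is the conjugate acid of the weak base C5H10NH.
Kb = 10^(−2.85) = 1.41 × 10^-3
Ka = Kw/Kb = 1.0×10^-14 / 1.41 × 10^-3 = 7.09 × 10^-12
Let x = [H+] at equilibrium. Ka = x²/(0.27 − x).
Since Ka ≪ C₀, x ≈ √(Ka·C₀) = 1.38 × 10^-6 M.
(x/C₀ = 0.00051% < 5%, so the approximation holds.)
pH = −log[H+] = −log(1.38 × 10^-6) = 5.86

pH = 5.86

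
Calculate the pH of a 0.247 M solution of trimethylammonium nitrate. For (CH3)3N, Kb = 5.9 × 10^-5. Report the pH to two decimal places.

pH = 5.19

(CH3)3NH+ is the conjugate acid of the weak base (CH3)3N.
Ka = Kw/Kb = 1.0×10^-14 / 5.9 × 10^-5 = 1.69 × 10^-10
Ka = x²/(0.247 − x) = 1.69 × 10^-10
Neglecting x in the denominator: x = √(1.69 × 10^-10 × 0.247) = 6.46 × 10^-6 M
pH = −log[H+] = −log(6.46 × 10^-6) = 5.19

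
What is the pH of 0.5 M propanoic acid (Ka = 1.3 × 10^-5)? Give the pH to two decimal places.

CH3CH2COOH ⇌ CH3CH2COO- + H+
Ka = [H+]²/(0.5 − [H+]) = 1.3 × 10^-5
Neglecting [H+] in the denominator: [H+] = √(1.3 × 10^-5 × 0.5) = 2.55 × 10^-3 M
([H+]/C₀ = 0.51% < 5%, so the approximation holds.)
pH = −log(2.55 × 10^-3) = 2.59

pH = 2.59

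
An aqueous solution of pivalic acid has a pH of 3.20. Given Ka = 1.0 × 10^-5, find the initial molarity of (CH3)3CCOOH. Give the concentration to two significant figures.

[H+] = 10^(-3.20) = 6.31 × 10^-4 M = x
Ka = x²/(C₀ − x) ⇒ C₀ = x + x²/Ka
C₀ = 6.31 × 10^-4 + (6.31 × 10^-4)²/(1.0 × 10^-5) = 4.04 × 10^-2 M

C₀ = 4.0 × 10^-2 M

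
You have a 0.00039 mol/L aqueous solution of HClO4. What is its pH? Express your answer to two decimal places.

HClO4 is a strong acid and dissociates completely, so [H+] = 0.00039 M.
pH = -log(0.00039) = 3.41

pH = 3.41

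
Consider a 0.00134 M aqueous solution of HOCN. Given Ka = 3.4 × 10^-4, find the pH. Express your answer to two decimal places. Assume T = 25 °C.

HOCN ⇌ OCN- + H+
From the ICE table, Ka = x²/(0.00134 − x) = 3.4 × 10^-4.
x is not negligible relative to C₀; solve x² + 0.00034·x − 4.56e-07 = 0.
x = (−Ka + √(Ka² + 4·Ka·C₀))/2 = 5.26 × 10^-4 M
pH = −log[H+] = −log(5.26 × 10^-4) = 3.28

pH = 3.28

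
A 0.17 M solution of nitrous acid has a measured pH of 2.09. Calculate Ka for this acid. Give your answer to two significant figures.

Ka = 4.1 × 10^-4

[H+] = 10^(-2.09) = 8.13 × 10^-3 M
At equilibrium [HA] = 0.17 − 8.13 × 10^-3 = 1.62 × 10^-1 M
Ka = [H+][A-]/[HA] = (8.13 × 10^-3)² / 1.62 × 10^-1 = 4.1 × 10^-4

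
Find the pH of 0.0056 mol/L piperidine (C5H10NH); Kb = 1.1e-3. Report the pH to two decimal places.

C5H10NH + H2O ⇌ C5H10NH2+ + OH-
From the ICE table, Kb = [OH-]²/(0.0056 − [OH-]) = 1.1 × 10^-3.
Here C₀/Kb ≈ 5.09, so the small-[OH-] approximation fails. Use the quadratic:
[OH-] = [−0.0011 + √(0.0011² + 2.46e-05)]/2 = 1.99 × 10^-3 M
pOH = −log(1.99 × 10^-3) = 2.70; pH = 14.00 − 2.70 = 11.30

pH = 11.30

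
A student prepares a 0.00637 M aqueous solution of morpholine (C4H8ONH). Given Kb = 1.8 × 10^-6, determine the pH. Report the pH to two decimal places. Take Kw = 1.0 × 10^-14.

C4H8ONH + H2O ⇌ C4H8ONH2+ + OH-
Kb = x²/(0.00637 − x) = 1.8 × 10^-6
Since Kb ≪ C₀, x ≈ √(Kb·C₀) = 1.07 × 10^-4 M.
(x/C₀ = 1.7% < 5%, so the approximation holds.)
pOH = −log(1.07 × 10^-4) = 3.97; pH = 14.00 − 3.97 = 10.03

pH = 10.03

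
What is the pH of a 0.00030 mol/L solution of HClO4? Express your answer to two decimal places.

HClO4 is a strong acid and dissociates completely, so [H+] = 0.00030 M.
pH = -log(0.0003) = 3.52

pH = 3.52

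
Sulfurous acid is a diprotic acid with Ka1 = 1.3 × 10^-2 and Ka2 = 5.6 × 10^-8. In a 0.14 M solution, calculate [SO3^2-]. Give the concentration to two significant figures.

5.6 × 10^-8 M

First ionization gives [H+] ≈ [HSO3-] = 3.67 × 10^-2 M.
Second step: Ka2 = [H+][SO3^2-]/[HSO3-] ≈ [SO3^2-] (since [H+] ≈ [HSO3-]).
So [SO3^2-] ≈ Ka2.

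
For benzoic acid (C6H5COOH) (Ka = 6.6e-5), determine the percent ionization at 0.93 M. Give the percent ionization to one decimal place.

C6H5COOH ⇌ C6H5COO- + H+; let x = [H+] at equilibrium.
x ≈ √(Ka·C₀) = √(6.6 × 10^-5 × 0.93) = 7.83 × 10^-3 M
Fraction ionized = 7.83 × 10^-3 / 0.93 = 0.0084 → 0.8%

0.8%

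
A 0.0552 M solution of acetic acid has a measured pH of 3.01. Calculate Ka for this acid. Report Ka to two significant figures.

[H+] = 10^(-3.01) = 9.77 × 10^-4 M
At equilibrium [HA] = 0.0552 − 9.77 × 10^-4 = 5.42 × 10^-2 M
Ka = [H+][A-]/[HA] = (9.77 × 10^-4)² / 5.42 × 10^-2 = 1.8 × 10^-5

Ka = 1.8 × 10^-5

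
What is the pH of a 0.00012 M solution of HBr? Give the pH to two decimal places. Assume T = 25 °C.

HBr is a strong acid and dissociates completely, so [H+] = 0.00012 M.
pH = -log(0.00012) = 3.92

pH = 3.92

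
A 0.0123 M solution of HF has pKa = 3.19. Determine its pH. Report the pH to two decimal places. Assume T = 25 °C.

pH = 2.60

HF ⇌ F- + H+
Ka = 10^(−3.19) = 6.46 × 10^-4
Ka = x²/(0.0123 − x) = 6.46 × 10^-4
x is not negligible relative to C₀; solve x² + 0.000646·x − 7.95e-06 = 0.
x = (−Ka + √(Ka² + 4·Ka·C₀))/2 = 2.51 × 10^-3 M
pH = −log[H+] = −log(2.51 × 10^-3) = 2.60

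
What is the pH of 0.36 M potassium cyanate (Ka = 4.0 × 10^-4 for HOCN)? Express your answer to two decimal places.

OCN- is the conjugate base of the weak acid HOCN.
Kb = Kw/Ka = 1.0×10^-14 / 4.0 × 10^-4 = 2.50 × 10^-11
From the ICE table, Kb = [OH-]²/(0.36 − [OH-]) = 2.50 × 10^-11.
Since Kb ≪ C₀, [OH-] ≈ √(Kb·C₀) = 3.00 × 10^-6 M.
pOH = −log(3.00 × 10^-6) = 5.52; pH = 14.00 − 5.52 = 8.48

pH = 8.48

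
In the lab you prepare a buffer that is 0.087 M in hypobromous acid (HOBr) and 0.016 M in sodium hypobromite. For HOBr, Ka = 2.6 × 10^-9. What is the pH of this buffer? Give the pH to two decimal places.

pH = 7.85

pKa = −log(2.6 × 10^-9) = 8.585
Henderson–Hasselbalch: pH = pKa + log([OBr-]/[HOBr]) = 8.585 + log(0.016/0.087)
pH = 8.585 + (-0.735) = 7.85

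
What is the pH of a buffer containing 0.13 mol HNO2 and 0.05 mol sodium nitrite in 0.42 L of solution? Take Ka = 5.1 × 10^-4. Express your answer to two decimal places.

pKa = −log(5.1 × 10^-4) = 3.292
pH = pKa + log([A⁻]/[HA]) = 3.292 + log(0.05/0.13)
pH = 3.292 + (-0.415) = 2.88

pH = 2.88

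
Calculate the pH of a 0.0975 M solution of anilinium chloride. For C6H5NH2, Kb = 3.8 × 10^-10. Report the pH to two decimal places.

pH = 2.80

C6H5NH3+ is the conjugate acid of the weak base C6H5NH2.
Ka = Kw/Kb = 1.0×10^-14 / 3.8 × 10^-10 = 2.63 × 10^-5
From the ICE table, Ka = [H+]²/(0.0975 − [H+]) = 2.63 × 10^-5.
Assume [H+] ≪ 0.0975: [H+] ≈ √(2.63 × 10^-5 × 0.0975) = 1.60 × 10^-3 M
Check: 1.6% ionized — well under 5%, approximation valid.
pH = −log(1.60 × 10^-3) = 2.80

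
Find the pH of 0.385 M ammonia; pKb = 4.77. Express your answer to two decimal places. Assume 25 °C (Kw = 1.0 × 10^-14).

NH3 + H2O ⇌ NH4+ + OH-
Kb = 10^(−4.77) = 1.70 × 10^-5
From the ICE table, Kb = [OH-]²/(0.385 − [OH-]) = 1.70 × 10^-5.
Neglecting [OH-] in the denominator: [OH-] = √(1.70 × 10^-5 × 0.385) = 2.56 × 10^-3 M
pOH = −log(2.56 × 10^-3) = 2.59; pH = 14.00 − 2.59 = 11.41

pH = 11.41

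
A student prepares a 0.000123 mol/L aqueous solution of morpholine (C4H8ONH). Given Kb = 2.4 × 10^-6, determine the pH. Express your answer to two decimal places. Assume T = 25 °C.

pH = 9.20

C4H8ONH + H2O ⇌ C4H8ONH2+ + OH-
From the ICE table, Kb = [OH-]²/(0.000123 − [OH-]) = 2.4 × 10^-6.
The 5% rule fails; solving [OH-]² + Kb·[OH-] − Kb·C₀ = 0 exactly:
[OH-] = (−Kb + √(Kb² + 4·Kb·C₀))/2 = 1.60 × 10^-5 M
pOH = −log(1.60 × 10^-5) = 4.80; pH = 14.00 − 4.80 = 9.20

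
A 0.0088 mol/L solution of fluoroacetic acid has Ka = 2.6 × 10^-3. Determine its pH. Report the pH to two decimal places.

pH = 2.44

FCH2COOH ⇌ FCH2COO- + H+
From the ICE table, Ka = [H+]²/(0.0088 − [H+]) = 2.6 × 10^-3.
The 5% rule fails; solving [H+]² + Ka·[H+] − Ka·C₀ = 0 exactly:
[H+] = [−0.0026 + √(0.0026² + 9.15e-05)]/2 = 3.66 × 10^-3 M
pH = −log(3.66 × 10^-3) = 2.44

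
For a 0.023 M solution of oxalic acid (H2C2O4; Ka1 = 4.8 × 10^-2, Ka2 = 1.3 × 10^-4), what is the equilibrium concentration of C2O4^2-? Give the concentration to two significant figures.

1.3 × 10^-4 M

First ionization gives [H+] ≈ [HC2O4-] = 1.70 × 10^-2 M.
Second step: Ka2 = [H+][C2O4^2-]/[HC2O4-] ≈ [C2O4^2-] (since [H+] ≈ [HC2O4-]).
So [C2O4^2-] ≈ Ka2.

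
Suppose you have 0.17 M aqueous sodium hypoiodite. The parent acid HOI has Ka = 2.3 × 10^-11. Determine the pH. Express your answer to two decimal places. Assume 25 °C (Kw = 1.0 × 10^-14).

OI- is the conjugate base of the weak acid HOI.
Kb = Kw/Ka = 1.0×10^-14 / 2.3 × 10^-11 = 4.35 × 10^-4
Kb = [OH-]²/(0.17 − [OH-]) = 4.35 × 10^-4
[OH-] is not negligible relative to C₀; solve [OH-]² + 0.000435·[OH-] − 7.4e-05 = 0.
[OH-] = [−0.000435 + √(0.000435² + 0.000296)]/2 = 8.38 × 10^-3 M
pOH = −log(8.38 × 10^-3) = 2.08; pH = 14.00 − 2.08 = 11.92

pH = 11.92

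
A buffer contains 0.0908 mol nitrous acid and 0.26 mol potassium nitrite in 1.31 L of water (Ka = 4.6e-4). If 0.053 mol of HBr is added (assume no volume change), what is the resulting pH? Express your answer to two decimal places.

pH = 3.50

After neutralization: n(HNO2) = 0.144 mol, n(NO2-) = 0.207 mol.
pKa = −log(4.6 × 10^-4) = 3.337
Henderson–Hasselbalch with mole ratio 0.207/0.144: pH = 3.337 + (+0.158)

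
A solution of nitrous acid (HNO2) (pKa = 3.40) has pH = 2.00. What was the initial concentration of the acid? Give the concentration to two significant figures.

[H+] = 10^(-2.00) = 1.00 × 10^-2 M = x
Ka = 10^(−3.40) = 3.98 × 10^-4
Ka = x²/(C₀ − x) ⇒ C₀ = x + x²/Ka
C₀ = 1.00 × 10^-2 + (1.00 × 10^-2)²/(3.98 × 10^-4) = 2.61 × 10^-1 M

C₀ = 2.6 × 10^-1 M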